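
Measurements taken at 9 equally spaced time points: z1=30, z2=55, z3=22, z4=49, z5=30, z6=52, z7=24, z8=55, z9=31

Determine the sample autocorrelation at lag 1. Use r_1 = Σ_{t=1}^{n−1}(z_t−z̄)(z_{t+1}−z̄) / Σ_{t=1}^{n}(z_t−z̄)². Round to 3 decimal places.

-0.889

Mean z̄ = (30 + 55 + 22 + 49 + 30 + 52 + 24 + 55 + 31)/9 = 38.6667
Numerator Σ_{t=1}^{8}(z_t−z̄)(z_{t+1}−z̄) = -1351.4444
Denominator Σ(z_t−z̄)² = 1520.0000
r_1 = -1351.4444 / 1520.0000 = -0.889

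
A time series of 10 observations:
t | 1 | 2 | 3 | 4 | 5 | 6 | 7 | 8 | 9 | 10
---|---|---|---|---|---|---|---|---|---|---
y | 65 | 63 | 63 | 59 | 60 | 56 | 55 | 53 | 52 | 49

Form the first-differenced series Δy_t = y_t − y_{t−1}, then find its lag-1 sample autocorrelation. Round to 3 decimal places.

-0.837

First differences Δy: -2, 0, -4, 1, -4, -1, -2, -1, -3
Mean of differences = -1.7778
Numerator Σ(Δy_t−Δȳ)(Δy_{t+1}−Δȳ) = -19.7160
Denominator Σ(Δy_t−Δȳ)² = 23.5556
r_1(Δy) = -19.7160 / 23.5556 = -0.837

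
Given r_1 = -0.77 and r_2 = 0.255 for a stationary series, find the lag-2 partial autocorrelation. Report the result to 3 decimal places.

-0.830

φ_{22} = (r_2 − r_1²) / (1 − r_1²)
r_1² = (-0.77)² = 0.5929
Numerator = 0.255 − 0.5929 = -0.3379; denominator = 1 − 0.5929 = 0.4071
φ_{22} = -0.3379 / 0.4071 = -0.830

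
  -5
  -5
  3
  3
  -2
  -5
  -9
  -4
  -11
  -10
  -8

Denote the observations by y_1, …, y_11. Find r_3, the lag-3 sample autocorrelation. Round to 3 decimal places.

Mean ȳ = (-5 − 5 + 3 + 3 − 2 − 5 − 9 − 4 − 11 − 10 − 8)/11 = -4.8182
Numerator Σ_{t=1}^{8}(y_t−ȳ)(y_{t+3}−ȳ) = -13.5537
Denominator Σ(y_t−ȳ)² = 223.6364
r_3 = -13.5537 / 223.6364 = -0.061

-0.061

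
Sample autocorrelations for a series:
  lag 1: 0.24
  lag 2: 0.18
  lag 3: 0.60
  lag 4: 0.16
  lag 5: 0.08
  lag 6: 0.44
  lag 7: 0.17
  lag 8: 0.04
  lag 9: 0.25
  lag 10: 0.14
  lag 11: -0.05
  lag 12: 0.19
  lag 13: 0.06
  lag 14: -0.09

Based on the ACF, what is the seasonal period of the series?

3

The largest autocorrelation is r_3 = 0.60, with weaker echoes at lags 6 (0.44) and 9 (0.25); the remaining lags stay at or below 0.24. The elevated value at lag 1 (0.24), dropping to 0.18 at lag 2, reflects decaying short-term dependence rather than seasonality.
The dominant spike at lag 3 indicates a seasonal period of 3.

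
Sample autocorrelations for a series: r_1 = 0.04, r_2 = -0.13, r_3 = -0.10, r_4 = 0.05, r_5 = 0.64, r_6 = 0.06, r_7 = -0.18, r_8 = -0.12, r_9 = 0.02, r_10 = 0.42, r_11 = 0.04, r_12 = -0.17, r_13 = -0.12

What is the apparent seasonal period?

5

The largest autocorrelation is r_5 = 0.64, with a weaker echo at lag 10 (0.42); the remaining lags stay at or below 0.06.
The dominant spike at lag 5 indicates a seasonal period of 5.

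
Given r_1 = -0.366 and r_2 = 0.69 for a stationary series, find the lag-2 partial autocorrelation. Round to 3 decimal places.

φ_{22} = (r_2 − r_1²) / (1 − r_1²)
r_1² = (-0.366)² = 0.133956
Numerator = 0.69 − 0.1340 = 0.5560; denominator = 1 − 0.1340 = 0.8660
φ_{22} = 0.5560 / 0.8660 = 0.642

0.642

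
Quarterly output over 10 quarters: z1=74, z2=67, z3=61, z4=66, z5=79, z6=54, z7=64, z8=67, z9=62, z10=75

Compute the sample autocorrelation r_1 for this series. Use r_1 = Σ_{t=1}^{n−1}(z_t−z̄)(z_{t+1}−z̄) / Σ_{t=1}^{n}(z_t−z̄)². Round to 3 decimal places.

Mean z̄ = (74 + 67 + 61 + 66 + 79 + 54 + 64 + 67 + 62 + 75)/10 = 66.9000
Numerator Σ_{t=1}^{9}(z_t−z̄)(z_{t+1}−z̄) = -164.6100
Denominator Σ(z_t−z̄)² = 496.9000
r_1 = -164.6100 / 496.9000 = -0.331

-0.331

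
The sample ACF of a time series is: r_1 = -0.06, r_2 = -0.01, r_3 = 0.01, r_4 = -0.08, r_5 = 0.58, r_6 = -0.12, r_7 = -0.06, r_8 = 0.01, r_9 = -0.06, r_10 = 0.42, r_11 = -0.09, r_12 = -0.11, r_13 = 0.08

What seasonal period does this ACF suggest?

5

The largest autocorrelation is r_5 = 0.58, with a weaker echo at lag 10 (0.42); the remaining lags stay at or below 0.08.
The dominant spike at lag 5 indicates a seasonal period of 5.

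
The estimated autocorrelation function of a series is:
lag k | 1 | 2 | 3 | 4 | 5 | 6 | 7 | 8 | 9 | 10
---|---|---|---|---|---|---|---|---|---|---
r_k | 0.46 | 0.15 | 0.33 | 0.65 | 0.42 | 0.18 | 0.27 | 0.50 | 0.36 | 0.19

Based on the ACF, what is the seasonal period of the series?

4

The largest autocorrelation is r_4 = 0.65, with a weaker echo at lag 8 (0.50); the remaining lags stay at or below 0.46. The elevated value at lag 1 (0.46), dropping to 0.15 at lag 2, reflects decaying short-term dependence rather than seasonality.
The dominant spike at lag 4 indicates a seasonal period of 4.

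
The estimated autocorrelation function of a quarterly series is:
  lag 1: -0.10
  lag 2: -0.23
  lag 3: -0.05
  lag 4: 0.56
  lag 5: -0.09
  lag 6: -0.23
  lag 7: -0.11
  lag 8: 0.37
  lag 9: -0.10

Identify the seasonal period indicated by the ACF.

4

The largest autocorrelation is r_4 = 0.56, with a weaker echo at lag 8 (0.37); the remaining lags stay at or below -0.05.
The dominant spike at lag 4 indicates a seasonal period of 4.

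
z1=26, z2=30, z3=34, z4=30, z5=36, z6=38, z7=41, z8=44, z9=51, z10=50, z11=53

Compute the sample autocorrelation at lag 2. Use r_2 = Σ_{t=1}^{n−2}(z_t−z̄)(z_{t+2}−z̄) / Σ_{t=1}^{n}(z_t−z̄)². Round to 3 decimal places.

0.474

Mean z̄ = (26 + 30 + 34 + 30 + 36 + 38 + 41 + 44 + 51 + 50 + 53)/11 = 39.3636
Numerator Σ_{t=1}^{9}(z_t−z̄)(z_{t+2}−z̄) = 405.3719
Denominator Σ(z_t−z̄)² = 854.5455
r_2 = 405.3719 / 854.5455 = 0.474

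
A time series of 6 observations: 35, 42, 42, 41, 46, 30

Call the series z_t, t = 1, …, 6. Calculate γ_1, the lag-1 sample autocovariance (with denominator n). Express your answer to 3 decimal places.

-8.519

Mean z̄ = (35 + 42 + 42 + 41 + 46 + 30)/6 = 39.3333
Σ_{t=1}^{5}(z_t−z̄)(z_{t+1}−z̄) = -51.1111
γ_1 = -51.1111 / 6 = -8.519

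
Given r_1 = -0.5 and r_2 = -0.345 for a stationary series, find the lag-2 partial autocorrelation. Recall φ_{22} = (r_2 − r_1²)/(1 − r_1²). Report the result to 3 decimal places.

-0.793

φ_{22} = (r_2 − r_1²) / (1 − r_1²)
r_1² = (-0.5)² = 0.25
Numerator = -0.345 − 0.2500 = -0.5950; denominator = 1 − 0.2500 = 0.7500
φ_{22} = -0.5950 / 0.7500 = -0.793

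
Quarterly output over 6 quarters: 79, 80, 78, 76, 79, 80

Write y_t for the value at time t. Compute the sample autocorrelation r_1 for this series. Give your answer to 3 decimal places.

Mean ȳ = (79 + 80 + 78 + 76 + 79 + 80)/6 = 78.6667
Numerator Σ_{t=1}^{5}(y_t−ȳ)(y_{t+1}−ȳ) = 0.8889
Denominator Σ(y_t−ȳ)² = 11.3333
r_1 = 0.8889 / 11.3333 = 0.078

0.078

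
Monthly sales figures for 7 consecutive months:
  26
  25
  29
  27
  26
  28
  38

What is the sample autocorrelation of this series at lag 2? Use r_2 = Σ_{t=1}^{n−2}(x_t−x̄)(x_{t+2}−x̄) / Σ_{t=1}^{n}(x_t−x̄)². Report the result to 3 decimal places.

-0.174

Mean x̄ = (26 + 25 + 29 + 27 + 26 + 28 + 38)/7 = 28.4286
Deviations from mean: -2.4286, -3.4286, 0.5714, -1.4286, -2.4286, -0.4286, 9.5714
Σ(x_t−x̄)(x_{t+2}−x̄) = (-1.3878) + (4.8980) + (-1.3878) + (0.6122) + (-23.2449) = -20.5102
Denominator Σ(x_t−x̄)² = 117.7143
r_2 = -20.5102 / 117.7143 = -0.174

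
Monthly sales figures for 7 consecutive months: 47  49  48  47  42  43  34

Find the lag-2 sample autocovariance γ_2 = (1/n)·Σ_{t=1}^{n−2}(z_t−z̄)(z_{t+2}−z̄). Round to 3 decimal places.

Mean z̄ = (47 + 49 + 48 + 47 + 42 + 43 + 34)/7 = 44.2857
Σ_{t=1}^{5}(z_t−z̄)(z_{t+2}−z̄) = 34.4082
γ_2 = 34.4082 / 7 = 4.915

4.915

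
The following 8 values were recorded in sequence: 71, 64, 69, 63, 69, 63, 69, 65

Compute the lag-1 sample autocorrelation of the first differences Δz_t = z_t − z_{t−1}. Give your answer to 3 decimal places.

First differences Δz: -7, 5, -6, 6, -6, 6, -4
Mean of differences = -0.8571
Numerator Σ(Δz_t−Δz̄)(Δz_{t+1}−Δz̄) = -193.4490
Denominator Σ(Δz_t−Δz̄)² = 228.8571
r_1(Δz) = -193.4490 / 228.8571 = -0.845

-0.845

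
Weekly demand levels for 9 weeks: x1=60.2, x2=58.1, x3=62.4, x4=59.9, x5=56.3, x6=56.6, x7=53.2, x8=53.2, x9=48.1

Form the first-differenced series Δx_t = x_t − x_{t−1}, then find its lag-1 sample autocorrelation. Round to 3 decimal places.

First differences Δx: -2.1, 4.3, -2.5, -3.6, 0.3, -3.4, 0.0, -5.1
Mean of differences = -1.5125
Numerator Σ(Δx_t−Δx̄)(Δx_{t+1}−Δx̄) = -22.5789
Denominator Σ(Δx_t−Δx̄)² = 61.4688
r_1(Δx) = -22.5789 / 61.4688 = -0.367

-0.367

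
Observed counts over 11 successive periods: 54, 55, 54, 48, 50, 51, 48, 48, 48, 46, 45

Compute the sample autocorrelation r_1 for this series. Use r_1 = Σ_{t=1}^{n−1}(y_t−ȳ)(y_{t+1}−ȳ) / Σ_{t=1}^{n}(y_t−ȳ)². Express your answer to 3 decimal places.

0.573

Mean ȳ = (54 + 55 + 54 + 48 + 50 + 51 + 48 + 48 + 48 + 46 + 45)/11 = 49.7273
Numerator Σ_{t=1}^{10}(y_t−ȳ)(y_{t+1}−ȳ) = 65.3802
Denominator Σ(y_t−ȳ)² = 114.1818
r_1 = 65.3802 / 114.1818 = 0.573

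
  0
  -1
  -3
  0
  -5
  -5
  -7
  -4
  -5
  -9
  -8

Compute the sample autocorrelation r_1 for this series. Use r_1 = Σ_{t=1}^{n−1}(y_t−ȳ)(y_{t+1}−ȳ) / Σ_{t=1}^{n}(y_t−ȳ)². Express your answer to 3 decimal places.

0.458

Mean ȳ = (0 − 1 − 3 + 0 − 5 − 5 − 7 − 4 − 5 − 9 − 8)/11 = -4.2727
Numerator Σ_{t=1}^{10}(y_t−ȳ)(y_{t+1}−ȳ) = 43.1074
Denominator Σ(y_t−ȳ)² = 94.1818
r_1 = 43.1074 / 94.1818 = 0.458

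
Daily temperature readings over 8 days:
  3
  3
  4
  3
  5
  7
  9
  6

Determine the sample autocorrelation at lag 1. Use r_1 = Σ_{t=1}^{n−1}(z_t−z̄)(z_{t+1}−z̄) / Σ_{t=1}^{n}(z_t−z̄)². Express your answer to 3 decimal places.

0.588

Mean z̄ = (3 + 3 + 4 + 3 + 5 + 7 + 9 + 6)/8 = 5.0000
Deviations from mean: -2.0000, -2.0000, -1.0000, -2.0000, 0.0000, 2.0000, 4.0000, 1.0000
Numerator Σ_{t=1}^{7}(z_t−z̄)(z_{t+1}−z̄) = 20.0000
Denominator Σ(z_t−z̄)² = 34.0000
r_1 = 20.0000 / 34.0000 = 0.588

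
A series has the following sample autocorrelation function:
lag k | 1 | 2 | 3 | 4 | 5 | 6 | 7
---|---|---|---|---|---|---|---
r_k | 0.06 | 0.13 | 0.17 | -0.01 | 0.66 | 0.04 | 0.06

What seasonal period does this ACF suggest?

5

The largest autocorrelation is r_5 = 0.66; the remaining lags stay at or below 0.17.
The dominant spike at lag 5 indicates a seasonal period of 5.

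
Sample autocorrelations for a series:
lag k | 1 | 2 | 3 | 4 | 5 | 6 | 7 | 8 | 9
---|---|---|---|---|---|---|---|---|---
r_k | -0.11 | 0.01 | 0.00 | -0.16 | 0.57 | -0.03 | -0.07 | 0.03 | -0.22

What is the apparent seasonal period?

The largest autocorrelation is r_5 = 0.57; the remaining lags stay at or below 0.03.
The dominant spike at lag 5 indicates a seasonal period of 5.

5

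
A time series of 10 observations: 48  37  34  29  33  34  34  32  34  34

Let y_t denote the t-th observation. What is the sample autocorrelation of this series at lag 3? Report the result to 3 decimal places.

-0.300

Mean ȳ = (48 + 37 + 34 + 29 + 33 + 34 + 34 + 32 + 34 + 34)/10 = 34.9000
Σ(y_t−ȳ)(y_{t+3}−ȳ) = (-77.2900) + (-3.9900) + (0.8100) + (5.3100) + (5.5100) + (0.8100) + (0.8100) = -68.0300
Denominator Σ(y_t−ȳ)² = 226.9000
r_3 = -68.0300 / 226.9000 = -0.300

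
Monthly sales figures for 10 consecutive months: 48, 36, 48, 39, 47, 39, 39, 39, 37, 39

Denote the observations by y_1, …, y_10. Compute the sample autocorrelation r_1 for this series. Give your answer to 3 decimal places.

-0.429

Mean ȳ = (48 + 36 + 48 + 39 + 47 + 39 + 39 + 39 + 37 + 39)/10 = 41.1000
Numerator Σ_{t=1}^{9}(y_t−ȳ)(y_{t+1}−ȳ) = -83.6100
Denominator Σ(y_t−ȳ)² = 194.9000
r_1 = -83.6100 / 194.9000 = -0.429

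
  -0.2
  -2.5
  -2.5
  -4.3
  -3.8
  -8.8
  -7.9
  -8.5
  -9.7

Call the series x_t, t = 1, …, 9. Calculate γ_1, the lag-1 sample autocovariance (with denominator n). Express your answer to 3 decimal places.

Mean x̄ = (-0.2 − 2.5 − 2.5 − 4.3 − 3.8 − 8.8 − 7.9 − 8.5 − 9.7)/9 = -5.3556
Σ_{t=1}^{8}(x_t−x̄)(x_{t+1}−x̄) = 52.6002
γ_1 = 52.6002 / 9 = 5.844

5.844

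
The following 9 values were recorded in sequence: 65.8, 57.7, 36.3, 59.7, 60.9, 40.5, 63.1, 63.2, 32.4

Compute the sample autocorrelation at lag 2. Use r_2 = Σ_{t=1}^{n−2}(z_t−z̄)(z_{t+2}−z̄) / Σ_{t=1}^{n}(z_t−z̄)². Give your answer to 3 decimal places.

Mean z̄ = (65.8 + 57.7 + 36.3 + 59.7 + 60.9 + 40.5 + 63.1 + 63.2 + 32.4)/9 = 53.2889
Numerator Σ_{t=1}^{7}(z_t−z̄)(z_{t+2}−z̄) = -652.5869
Denominator Σ(z_t−z̄)² = 1358.0289
r_2 = -652.5869 / 1358.0289 = -0.481

-0.481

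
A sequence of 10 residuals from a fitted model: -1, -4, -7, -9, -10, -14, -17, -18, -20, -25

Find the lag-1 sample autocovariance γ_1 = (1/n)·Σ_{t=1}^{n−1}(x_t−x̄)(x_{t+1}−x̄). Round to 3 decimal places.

33.525

Mean x̄ = (-1 − 4 − 7 − 9 − 10 − 14 − 17 − 18 − 20 − 25)/10 = -12.5000
Σ_{t=1}^{9}(x_t−x̄)(x_{t+1}−x̄) = 335.2500
γ_1 = 335.2500 / 10 = 33.525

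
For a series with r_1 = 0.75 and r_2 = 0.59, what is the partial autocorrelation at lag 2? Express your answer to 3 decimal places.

φ_{22} = (r_2 − r_1²) / (1 − r_1²)
r_1² = (0.75)² = 0.5625
Numerator = 0.59 − 0.5625 = 0.0275; denominator = 1 − 0.5625 = 0.4375
φ_{22} = 0.0275 / 0.4375 = 0.063

0.063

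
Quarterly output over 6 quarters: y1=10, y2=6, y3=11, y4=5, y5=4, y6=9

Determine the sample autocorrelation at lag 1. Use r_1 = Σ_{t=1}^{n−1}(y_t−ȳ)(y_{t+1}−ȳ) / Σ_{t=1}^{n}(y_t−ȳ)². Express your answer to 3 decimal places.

-0.343

Mean ȳ = (10 + 6 + 11 + 5 + 4 + 9)/6 = 7.5000
Deviations from mean: 2.5000, -1.5000, 3.5000, -2.5000, -3.5000, 1.5000
Σ(y_t−ȳ)(y_{t+1}−ȳ) = (-3.7500) + (-5.2500) + (-8.7500) + (8.7500) + (-5.2500) = -14.2500
Denominator Σ(y_t−ȳ)² = 41.5000
r_1 = -14.2500 / 41.5000 = -0.343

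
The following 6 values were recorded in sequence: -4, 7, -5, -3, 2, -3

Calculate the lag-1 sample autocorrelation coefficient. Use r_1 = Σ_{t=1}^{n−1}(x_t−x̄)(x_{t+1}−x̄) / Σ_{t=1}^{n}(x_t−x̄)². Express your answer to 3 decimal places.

-0.566

Mean x̄ = (-4 + 7 − 5 − 3 + 2 − 3)/6 = -1.0000
Σ(x_t−x̄)(x_{t+1}−x̄) = (-24.0000) + (-32.0000) + (8.0000) + (-6.0000) + (-6.0000) = -60.0000
Denominator Σ(x_t−x̄)² = 106.0000
r_1 = -60.0000 / 106.0000 = -0.566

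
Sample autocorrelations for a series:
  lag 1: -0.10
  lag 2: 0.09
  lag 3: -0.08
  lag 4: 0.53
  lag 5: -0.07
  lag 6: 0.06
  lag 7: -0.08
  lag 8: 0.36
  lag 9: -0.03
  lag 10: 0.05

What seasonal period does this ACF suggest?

The largest autocorrelation is r_4 = 0.53, with a weaker echo at lag 8 (0.36); the remaining lags stay at or below 0.09.
The dominant spike at lag 4 indicates a seasonal period of 4.

4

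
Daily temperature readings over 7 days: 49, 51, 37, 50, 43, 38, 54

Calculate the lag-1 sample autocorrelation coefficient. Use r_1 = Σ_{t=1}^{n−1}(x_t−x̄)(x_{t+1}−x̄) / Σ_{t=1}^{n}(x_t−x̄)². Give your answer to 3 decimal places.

-0.440

Mean x̄ = (49 + 51 + 37 + 50 + 43 + 38 + 54)/7 = 46.0000
Deviations from mean: 3.0000, 5.0000, -9.0000, 4.0000, -3.0000, -8.0000, 8.0000
Σ(x_t−x̄)(x_{t+1}−x̄) = (15.0000) + (-45.0000) + (-36.0000) + (-12.0000) + (24.0000) + (-64.0000) = -118.0000
Denominator Σ(x_t−x̄)² = 268.0000
r_1 = -118.0000 / 268.0000 = -0.440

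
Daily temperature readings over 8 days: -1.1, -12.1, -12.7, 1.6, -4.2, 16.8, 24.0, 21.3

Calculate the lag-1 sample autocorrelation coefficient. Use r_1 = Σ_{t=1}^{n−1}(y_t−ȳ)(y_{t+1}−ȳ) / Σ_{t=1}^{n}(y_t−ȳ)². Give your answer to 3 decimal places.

0.607

Mean ȳ = (-1.1 − 12.1 − 12.7 + 1.6 − 4.2 + 16.8 + 24.0 + 21.3)/8 = 4.2000
Deviations from mean: -5.3000, -16.3000, -16.9000, -2.6000, -8.4000, 12.6000, 19.8000, 17.1000
Numerator Σ_{t=1}^{7}(y_t−ȳ)(y_{t+1}−ȳ) = 909.8600
Denominator Σ(y_t−ȳ)² = 1499.9200
r_1 = 909.8600 / 1499.9200 = 0.607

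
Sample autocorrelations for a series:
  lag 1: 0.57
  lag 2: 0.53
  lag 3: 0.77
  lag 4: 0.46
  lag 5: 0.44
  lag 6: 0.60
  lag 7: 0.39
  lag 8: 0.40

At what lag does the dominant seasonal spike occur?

3

The largest autocorrelation is r_3 = 0.77, with a weaker echo at lag 6 (0.60); the remaining lags stay at or below 0.57. The elevated value at lag 1 (0.57), dropping to 0.53 at lag 2, reflects decaying short-term dependence rather than seasonality.
The dominant spike at lag 3 indicates a seasonal period of 3.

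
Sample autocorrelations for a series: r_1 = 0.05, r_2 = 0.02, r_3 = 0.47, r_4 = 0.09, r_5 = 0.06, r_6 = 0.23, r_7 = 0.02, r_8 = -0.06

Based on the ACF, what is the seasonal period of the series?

3

The largest autocorrelation is r_3 = 0.47, with a weaker echo at lag 6 (0.23); the remaining lags stay at or below 0.09.
The dominant spike at lag 3 indicates a seasonal period of 3.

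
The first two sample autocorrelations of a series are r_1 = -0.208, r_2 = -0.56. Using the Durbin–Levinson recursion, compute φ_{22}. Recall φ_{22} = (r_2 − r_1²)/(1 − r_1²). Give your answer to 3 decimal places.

φ_{22} = (r_2 − r_1²) / (1 − r_1²)
r_1² = (-0.208)² = 0.043264
Numerator = -0.56 − 0.0433 = -0.6033; denominator = 1 − 0.0433 = 0.9567
φ_{22} = -0.6033 / 0.9567 = -0.631

-0.631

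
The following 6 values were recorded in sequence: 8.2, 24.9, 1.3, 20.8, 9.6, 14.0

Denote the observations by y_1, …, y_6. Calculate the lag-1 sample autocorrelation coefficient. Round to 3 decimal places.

Mean ȳ = (8.2 + 24.9 + 1.3 + 20.8 + 9.6 + 14.0)/6 = 13.1333
Deviations from mean: -4.9333, 11.7667, -11.8333, 7.6667, -3.5333, 0.8667
Σ(y_t−ȳ)(y_{t+1}−ȳ) = (-58.0489) + (-139.2389) + (-90.7222) + (-27.0889) + (-3.0622) = -318.1611
Denominator Σ(y_t−ȳ)² = 374.8333
r_1 = -318.1611 / 374.8333 = -0.849

-0.849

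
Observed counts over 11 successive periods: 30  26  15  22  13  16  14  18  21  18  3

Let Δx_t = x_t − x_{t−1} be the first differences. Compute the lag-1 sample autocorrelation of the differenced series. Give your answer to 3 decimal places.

-0.253

First differences Δx: -4, -11, 7, -9, 3, -2, 4, 3, -3, -15
Mean of differences = -2.7000
Numerator Σ(Δx_t−Δx̄)(Δx_{t+1}−Δx̄) = -117.8900
Denominator Σ(Δx_t−Δx̄)² = 466.1000
r_1(Δx) = -117.8900 / 466.1000 = -0.253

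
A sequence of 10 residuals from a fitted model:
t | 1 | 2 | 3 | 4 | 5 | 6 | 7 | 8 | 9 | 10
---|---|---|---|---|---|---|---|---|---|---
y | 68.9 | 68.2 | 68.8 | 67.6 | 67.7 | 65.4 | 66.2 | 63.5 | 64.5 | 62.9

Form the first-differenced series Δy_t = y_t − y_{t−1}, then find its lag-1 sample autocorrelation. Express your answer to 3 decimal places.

First differences Δy: -0.7, 0.6, -1.2, 0.1, -2.3, 0.8, -2.7, 1.0, -1.6
Mean of differences = -0.6667
Numerator Σ(Δy_t−Δȳ)(Δy_{t+1}−Δȳ) = -12.7011
Denominator Σ(Δy_t−Δȳ)² = 15.0800
r_1(Δy) = -12.7011 / 15.0800 = -0.842

-0.842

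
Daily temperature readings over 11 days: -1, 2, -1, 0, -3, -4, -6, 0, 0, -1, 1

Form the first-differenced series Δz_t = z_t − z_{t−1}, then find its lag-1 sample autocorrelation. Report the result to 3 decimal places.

-0.318

First differences Δz: 3, -3, 1, -3, -1, -2, 6, 0, -1, 2
Mean of differences = 0.2000
Numerator Σ(Δz_t−Δz̄)(Δz_{t+1}−Δz̄) = -23.4400
Denominator Σ(Δz_t−Δz̄)² = 73.6000
r_1(Δz) = -23.4400 / 73.6000 = -0.318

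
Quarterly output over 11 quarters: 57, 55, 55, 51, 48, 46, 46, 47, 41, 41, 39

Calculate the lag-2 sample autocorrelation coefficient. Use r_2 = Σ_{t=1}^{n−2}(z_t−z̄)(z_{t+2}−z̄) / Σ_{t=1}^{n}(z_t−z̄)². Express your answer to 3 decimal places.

0.435

Mean z̄ = (57 + 55 + 55 + 51 + 48 + 46 + 46 + 47 + 41 + 41 + 39)/11 = 47.8182
Numerator Σ_{t=1}^{9}(z_t−z̄)(z_{t+2}−z̄) = 163.5702
Denominator Σ(z_t−z̄)² = 375.6364
r_2 = 163.5702 / 375.6364 = 0.435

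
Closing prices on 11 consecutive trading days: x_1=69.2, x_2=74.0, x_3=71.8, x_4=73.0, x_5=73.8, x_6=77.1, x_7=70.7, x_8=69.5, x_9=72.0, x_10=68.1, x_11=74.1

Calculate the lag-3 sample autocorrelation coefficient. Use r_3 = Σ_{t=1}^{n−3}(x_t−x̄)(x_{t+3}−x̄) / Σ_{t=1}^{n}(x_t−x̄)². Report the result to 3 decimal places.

Mean x̄ = (69.2 + 74.0 + 71.8 + 73.0 + 73.8 + 77.1 + 70.7 + 69.5 + 72.0 + 68.1 + 74.1)/11 = 72.1182
Numerator Σ_{t=1}^{8}(x_t−x̄)(x_{t+3}−x̄) = -6.7264
Denominator Σ(x_t−x̄)² = 69.5364
r_3 = -6.7264 / 69.5364 = -0.097

-0.097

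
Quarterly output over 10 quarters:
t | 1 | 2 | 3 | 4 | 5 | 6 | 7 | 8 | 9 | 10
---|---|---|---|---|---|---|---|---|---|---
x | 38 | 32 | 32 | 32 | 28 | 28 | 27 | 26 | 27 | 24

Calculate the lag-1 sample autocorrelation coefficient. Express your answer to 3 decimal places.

0.444

Mean x̄ = (38 + 32 + 32 + 32 + 28 + 28 + 27 + 26 + 27 + 24)/10 = 29.4000
Numerator Σ_{t=1}^{9}(x_t−x̄)(x_{t+1}−x̄) = 66.8400
Denominator Σ(x_t−x̄)² = 150.4000
r_1 = 66.8400 / 150.4000 = 0.444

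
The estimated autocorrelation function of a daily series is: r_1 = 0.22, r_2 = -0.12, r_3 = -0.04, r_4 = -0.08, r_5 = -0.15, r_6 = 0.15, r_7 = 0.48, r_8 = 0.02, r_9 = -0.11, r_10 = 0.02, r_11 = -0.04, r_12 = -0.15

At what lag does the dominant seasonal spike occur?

The largest autocorrelation is r_7 = 0.48; the remaining lags stay at or below 0.22.
The dominant spike at lag 7 indicates a seasonal period of 7.

7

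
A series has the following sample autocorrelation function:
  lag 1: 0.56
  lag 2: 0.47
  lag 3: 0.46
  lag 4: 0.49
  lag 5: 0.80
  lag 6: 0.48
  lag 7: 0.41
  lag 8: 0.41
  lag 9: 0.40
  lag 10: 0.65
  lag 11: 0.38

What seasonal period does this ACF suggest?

5

The largest autocorrelation is r_5 = 0.80, with a weaker echo at lag 10 (0.65); the remaining lags stay at or below 0.56. The elevated value at lag 1 (0.56), dropping to 0.47 at lag 2, reflects decaying short-term dependence rather than seasonality.
The dominant spike at lag 5 indicates a seasonal period of 5.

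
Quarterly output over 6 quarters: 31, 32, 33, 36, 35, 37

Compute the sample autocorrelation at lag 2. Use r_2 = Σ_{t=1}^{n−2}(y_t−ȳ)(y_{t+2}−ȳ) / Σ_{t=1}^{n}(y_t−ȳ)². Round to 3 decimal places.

Mean ȳ = (31 + 32 + 33 + 36 + 35 + 37)/6 = 34.0000
Deviations from mean: -3.0000, -2.0000, -1.0000, 2.0000, 1.0000, 3.0000
Numerator Σ_{t=1}^{4}(y_t−ȳ)(y_{t+2}−ȳ) = 4.0000
Denominator Σ(y_t−ȳ)² = 28.0000
r_2 = 4.0000 / 28.0000 = 0.143

0.143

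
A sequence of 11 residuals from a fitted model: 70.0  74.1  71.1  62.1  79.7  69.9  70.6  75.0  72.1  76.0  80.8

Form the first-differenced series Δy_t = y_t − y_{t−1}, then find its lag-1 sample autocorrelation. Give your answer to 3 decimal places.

-0.579

First differences Δy: 4.1, -3.0, -9.0, 17.6, -9.8, 0.7, 4.4, -2.9, 3.9, 4.8
Mean of differences = 1.0800
Numerator Σ(Δy_t−Δȳ)(Δy_{t+1}−Δȳ) = -328.5284
Denominator Σ(Δy_t−Δȳ)² = 567.4560
r_1(Δy) = -328.5284 / 567.4560 = -0.579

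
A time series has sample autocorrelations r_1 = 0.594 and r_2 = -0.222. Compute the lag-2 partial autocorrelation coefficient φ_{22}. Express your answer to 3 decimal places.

-0.888

φ_{22} = (r_2 − r_1²) / (1 − r_1²)
r_1² = (0.594)² = 0.352836
Numerator = -0.222 − 0.3528 = -0.5748; denominator = 1 − 0.3528 = 0.6472
φ_{22} = -0.5748 / 0.6472 = -0.888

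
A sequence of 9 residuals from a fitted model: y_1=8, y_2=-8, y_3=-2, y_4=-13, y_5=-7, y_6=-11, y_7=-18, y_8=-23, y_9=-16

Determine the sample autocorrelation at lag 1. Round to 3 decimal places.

0.303

Mean ȳ = (8 − 8 − 2 − 13 − 7 − 11 − 18 − 23 − 16)/9 = -10.0000
Numerator Σ_{t=1}^{8}(y_t−ȳ)(y_{t+1}−ȳ) = 206.0000
Denominator Σ(y_t−ȳ)² = 680.0000
r_1 = 206.0000 / 680.0000 = 0.303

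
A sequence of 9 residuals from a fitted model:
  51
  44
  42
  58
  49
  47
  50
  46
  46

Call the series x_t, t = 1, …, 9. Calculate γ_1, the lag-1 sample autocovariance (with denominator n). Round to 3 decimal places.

Mean x̄ = (51 + 44 + 42 + 58 + 49 + 47 + 50 + 46 + 46)/9 = 48.1111
Σ_{t=1}^{8}(x_t−x̄)(x_{t+1}−x̄) = -41.0123
γ_1 = -41.0123 / 9 = -4.557

-4.557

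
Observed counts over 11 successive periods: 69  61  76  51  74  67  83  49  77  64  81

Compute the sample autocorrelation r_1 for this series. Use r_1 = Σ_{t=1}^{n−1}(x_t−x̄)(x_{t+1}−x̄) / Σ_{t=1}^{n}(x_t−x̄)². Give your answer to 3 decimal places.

Mean x̄ = (69 + 61 + 76 + 51 + 74 + 67 + 83 + 49 + 77 + 64 + 81)/11 = 68.3636
Numerator Σ_{t=1}^{10}(x_t−x̄)(x_{t+1}−x̄) = -862.4959
Denominator Σ(x_t−x̄)² = 1290.5455
r_1 = -862.4959 / 1290.5455 = -0.668

-0.668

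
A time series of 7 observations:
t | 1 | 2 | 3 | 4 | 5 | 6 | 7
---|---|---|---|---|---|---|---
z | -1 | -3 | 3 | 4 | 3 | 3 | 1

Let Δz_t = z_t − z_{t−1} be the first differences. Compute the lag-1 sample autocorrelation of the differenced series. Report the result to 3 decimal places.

First differences Δz: -2, 6, 1, -1, 0, -2
Mean of differences = 0.3333
Numerator Σ(Δz_t−Δz̄)(Δz_{t+1}−Δz̄) = -9.1111
Denominator Σ(Δz_t−Δz̄)² = 45.3333
r_1(Δz) = -9.1111 / 45.3333 = -0.201

-0.201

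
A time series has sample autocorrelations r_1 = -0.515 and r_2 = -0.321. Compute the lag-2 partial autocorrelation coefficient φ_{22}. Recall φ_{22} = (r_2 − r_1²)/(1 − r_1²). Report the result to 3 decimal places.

φ_{22} = (r_2 − r_1²) / (1 − r_1²)
r_1² = (-0.515)² = 0.265225
Numerator = -0.321 − 0.2652 = -0.5862; denominator = 1 − 0.2652 = 0.7348
φ_{22} = -0.5862 / 0.7348 = -0.798

-0.798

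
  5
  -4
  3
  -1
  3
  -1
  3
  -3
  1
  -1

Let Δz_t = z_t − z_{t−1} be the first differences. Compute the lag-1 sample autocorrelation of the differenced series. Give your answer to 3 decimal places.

-0.781

First differences Δz: -9, 7, -4, 4, -4, 4, -6, 4, -2
Mean of differences = -0.6667
Numerator Σ(Δz_t−Δz̄)(Δz_{t+1}−Δz̄) = -192.1111
Denominator Σ(Δz_t−Δz̄)² = 246.0000
r_1(Δz) = -192.1111 / 246.0000 = -0.781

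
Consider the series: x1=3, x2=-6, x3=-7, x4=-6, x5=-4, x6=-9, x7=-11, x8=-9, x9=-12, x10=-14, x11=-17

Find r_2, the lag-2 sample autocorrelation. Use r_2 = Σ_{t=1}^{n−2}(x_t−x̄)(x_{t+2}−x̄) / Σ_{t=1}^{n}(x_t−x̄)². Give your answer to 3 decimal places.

0.205

Mean x̄ = (3 − 6 − 7 − 6 − 4 − 9 − 11 − 9 − 12 − 14 − 17)/11 = -8.3636
Numerator Σ_{t=1}^{9}(x_t−x̄)(x_{t+2}−x̄) = 59.0083
Denominator Σ(x_t−x̄)² = 288.5455
r_2 = 59.0083 / 288.5455 = 0.205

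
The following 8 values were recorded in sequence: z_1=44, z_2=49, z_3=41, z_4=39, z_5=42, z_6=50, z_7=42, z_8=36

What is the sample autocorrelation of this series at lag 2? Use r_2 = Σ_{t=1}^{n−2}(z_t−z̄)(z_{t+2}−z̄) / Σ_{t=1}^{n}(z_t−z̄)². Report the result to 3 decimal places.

-0.638

Mean z̄ = (44 + 49 + 41 + 39 + 42 + 50 + 42 + 36)/8 = 42.8750
Σ(z_t−z̄)(z_{t+2}−z̄) = (-2.1094) + (-23.7344) + (1.6406) + (-27.6094) + (0.7656) + (-48.9844) = -100.0313
Denominator Σ(z_t−z̄)² = 156.8750
r_2 = -100.0313 / 156.8750 = -0.638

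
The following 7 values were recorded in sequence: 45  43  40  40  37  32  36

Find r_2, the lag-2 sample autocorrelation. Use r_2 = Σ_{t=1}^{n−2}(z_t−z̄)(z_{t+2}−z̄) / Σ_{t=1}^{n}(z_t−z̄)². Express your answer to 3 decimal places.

0.060

Mean z̄ = (45 + 43 + 40 + 40 + 37 + 32 + 36)/7 = 39.0000
Deviations from mean: 6.0000, 4.0000, 1.0000, 1.0000, -2.0000, -7.0000, -3.0000
Numerator Σ_{t=1}^{5}(z_t−z̄)(z_{t+2}−z̄) = 7.0000
Denominator Σ(z_t−z̄)² = 116.0000
r_2 = 7.0000 / 116.0000 = 0.060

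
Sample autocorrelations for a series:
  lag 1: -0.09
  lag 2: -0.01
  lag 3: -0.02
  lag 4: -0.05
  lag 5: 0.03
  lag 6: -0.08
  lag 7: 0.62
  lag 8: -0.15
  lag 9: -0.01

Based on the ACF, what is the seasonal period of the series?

The largest autocorrelation is r_7 = 0.62; the remaining lags stay at or below 0.03.
The dominant spike at lag 7 indicates a seasonal period of 7.

7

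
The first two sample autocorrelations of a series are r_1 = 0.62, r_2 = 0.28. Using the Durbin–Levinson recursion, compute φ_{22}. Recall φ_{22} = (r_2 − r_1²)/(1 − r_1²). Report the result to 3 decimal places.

φ_{22} = (r_2 − r_1²) / (1 − r_1²)
r_1² = (0.62)² = 0.3844
Numerator = 0.28 − 0.3844 = -0.1044; denominator = 1 − 0.3844 = 0.6156
φ_{22} = -0.1044 / 0.6156 = -0.170

-0.170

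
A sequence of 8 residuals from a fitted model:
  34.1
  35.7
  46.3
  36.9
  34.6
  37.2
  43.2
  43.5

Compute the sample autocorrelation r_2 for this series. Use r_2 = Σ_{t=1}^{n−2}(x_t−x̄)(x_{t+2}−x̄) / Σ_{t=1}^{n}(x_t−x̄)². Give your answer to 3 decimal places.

-0.548

Mean x̄ = (34.1 + 35.7 + 46.3 + 36.9 + 34.6 + 37.2 + 43.2 + 43.5)/8 = 38.9375
Deviations from mean: -4.8375, -3.2375, 7.3625, -2.0375, -4.3375, -1.7375, 4.2625, 4.5625
Numerator Σ_{t=1}^{6}(x_t−x̄)(x_{t+2}−x̄) = -83.8303
Denominator Σ(x_t−x̄)² = 153.0588
r_2 = -83.8303 / 153.0588 = -0.548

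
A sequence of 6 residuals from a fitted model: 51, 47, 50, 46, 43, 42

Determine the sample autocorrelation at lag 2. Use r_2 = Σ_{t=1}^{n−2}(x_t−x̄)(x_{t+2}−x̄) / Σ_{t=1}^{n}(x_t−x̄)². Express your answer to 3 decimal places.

Mean x̄ = (51 + 47 + 50 + 46 + 43 + 42)/6 = 46.5000
Σ(x_t−x̄)(x_{t+2}−x̄) = (15.7500) + (-0.2500) + (-12.2500) + (2.2500) = 5.5000
Denominator Σ(x_t−x̄)² = 65.5000
r_2 = 5.5000 / 65.5000 = 0.084

0.084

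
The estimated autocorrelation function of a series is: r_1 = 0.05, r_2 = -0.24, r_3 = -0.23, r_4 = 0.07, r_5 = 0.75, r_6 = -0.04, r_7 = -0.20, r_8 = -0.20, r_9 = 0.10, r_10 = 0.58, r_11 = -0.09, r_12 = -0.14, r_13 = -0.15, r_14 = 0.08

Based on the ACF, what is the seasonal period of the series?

5

The largest autocorrelation is r_5 = 0.75, with a weaker echo at lag 10 (0.58); the remaining lags stay at or below 0.10.
The dominant spike at lag 5 indicates a seasonal period of 5.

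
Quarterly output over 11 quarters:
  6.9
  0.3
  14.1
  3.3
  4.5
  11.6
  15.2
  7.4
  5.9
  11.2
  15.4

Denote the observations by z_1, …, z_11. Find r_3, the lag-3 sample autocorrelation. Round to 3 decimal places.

0.117

Mean z̄ = (6.9 + 0.3 + 14.1 + 3.3 + 4.5 + 11.6 + 15.2 + 7.4 + 5.9 + 11.2 + 15.4)/11 = 8.7091
Numerator Σ_{t=1}^{8}(z_t−z̄)(z_{t+3}−z̄) = 30.4534
Denominator Σ(z_t−z̄)² = 261.0891
r_3 = 30.4534 / 261.0891 = 0.117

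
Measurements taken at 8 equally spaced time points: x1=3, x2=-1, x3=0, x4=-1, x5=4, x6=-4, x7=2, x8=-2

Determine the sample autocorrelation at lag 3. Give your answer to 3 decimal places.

Mean x̄ = (3 − 1 + 0 − 1 + 4 − 4 + 2 − 2)/8 = 0.1250
Deviations from mean: 2.8750, -1.1250, -0.1250, -1.1250, 3.8750, -4.1250, 1.8750, -2.1250
Numerator Σ_{t=1}^{5}(x_t−x̄)(x_{t+3}−x̄) = -17.4219
Denominator Σ(x_t−x̄)² = 50.8750
r_3 = -17.4219 / 50.8750 = -0.342

-0.342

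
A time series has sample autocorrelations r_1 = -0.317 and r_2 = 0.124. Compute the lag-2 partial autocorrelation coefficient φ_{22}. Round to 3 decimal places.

φ_{22} = (r_2 − r_1²) / (1 − r_1²)
r_1² = (-0.317)² = 0.100489
Numerator = 0.124 − 0.1005 = 0.0235; denominator = 1 − 0.1005 = 0.8995
φ_{22} = 0.0235 / 0.8995 = 0.026

0.026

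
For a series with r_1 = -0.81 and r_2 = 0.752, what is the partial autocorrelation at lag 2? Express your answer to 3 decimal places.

φ_{22} = (r_2 − r_1²) / (1 − r_1²)
r_1² = (-0.81)² = 0.6561
Numerator = 0.752 − 0.6561 = 0.0959; denominator = 1 − 0.6561 = 0.3439
φ_{22} = 0.0959 / 0.3439 = 0.279

0.279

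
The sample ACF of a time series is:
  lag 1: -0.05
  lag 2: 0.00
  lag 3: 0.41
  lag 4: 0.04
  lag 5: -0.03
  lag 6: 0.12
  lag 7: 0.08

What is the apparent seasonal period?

3

The largest autocorrelation is r_3 = 0.41; the remaining lags stay at or below 0.12.
The dominant spike at lag 3 indicates a seasonal period of 3.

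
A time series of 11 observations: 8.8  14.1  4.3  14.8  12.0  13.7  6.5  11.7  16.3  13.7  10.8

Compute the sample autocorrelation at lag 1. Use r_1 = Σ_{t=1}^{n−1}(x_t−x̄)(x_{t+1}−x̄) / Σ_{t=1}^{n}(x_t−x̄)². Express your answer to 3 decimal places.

Mean x̄ = (8.8 + 14.1 + 4.3 + 14.8 + 12.0 + 13.7 + 6.5 + 11.7 + 16.3 + 13.7 + 10.8)/11 = 11.5182
Numerator Σ_{t=1}^{10}(x_t−x̄)(x_{t+1}−x̄) = -48.8358
Denominator Σ(x_t−x̄)² = 135.2764
r_1 = -48.8358 / 135.2764 = -0.361

-0.361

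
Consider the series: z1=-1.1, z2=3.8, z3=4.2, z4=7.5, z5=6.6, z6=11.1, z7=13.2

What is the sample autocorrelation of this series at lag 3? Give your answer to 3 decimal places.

Mean z̄ = (-1.1 + 3.8 + 4.2 + 7.5 + 6.6 + 11.1 + 13.2)/7 = 6.4714
Deviations from mean: -7.5714, -2.6714, -2.2714, 1.0286, 0.1286, 4.6286, 6.7286
Σ(z_t−z̄)(z_{t+3}−z̄) = (-7.7878) + (-0.3435) + (-10.5135) + (6.9208) = -11.7239
Denominator Σ(z_t−z̄)² = 137.3943
r_3 = -11.7239 / 137.3943 = -0.085

-0.085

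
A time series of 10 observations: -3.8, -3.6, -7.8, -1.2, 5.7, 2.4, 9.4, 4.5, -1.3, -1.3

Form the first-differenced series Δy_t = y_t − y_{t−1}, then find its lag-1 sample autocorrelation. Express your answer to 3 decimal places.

First differences Δy: 0.2, -4.2, 6.6, 6.9, -3.3, 7.0, -4.9, -5.8, 0.0
Mean of differences = 0.2778
Numerator Σ(Δy_t−Δȳ)(Δy_{t+1}−Δȳ) = -35.4860
Denominator Σ(Δy_t−Δȳ)² = 225.6956
r_1(Δy) = -35.4860 / 225.6956 = -0.157

-0.157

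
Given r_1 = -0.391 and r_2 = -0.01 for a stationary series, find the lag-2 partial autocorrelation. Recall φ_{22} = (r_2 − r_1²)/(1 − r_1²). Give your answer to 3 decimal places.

φ_{22} = (r_2 − r_1²) / (1 − r_1²)
r_1² = (-0.391)² = 0.152881
Numerator = -0.01 − 0.1529 = -0.1629; denominator = 1 − 0.1529 = 0.8471
φ_{22} = -0.1629 / 0.8471 = -0.192

-0.192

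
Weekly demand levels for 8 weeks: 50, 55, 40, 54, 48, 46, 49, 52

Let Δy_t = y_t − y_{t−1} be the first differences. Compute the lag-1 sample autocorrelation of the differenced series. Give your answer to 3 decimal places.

First differences Δy: 5, -15, 14, -6, -2, 3, 3
Mean of differences = 0.2857
Numerator Σ(Δy_t−Δȳ)(Δy_{t+1}−Δȳ) = -352.3673
Denominator Σ(Δy_t−Δȳ)² = 503.4286
r_1(Δy) = -352.3673 / 503.4286 = -0.700

-0.700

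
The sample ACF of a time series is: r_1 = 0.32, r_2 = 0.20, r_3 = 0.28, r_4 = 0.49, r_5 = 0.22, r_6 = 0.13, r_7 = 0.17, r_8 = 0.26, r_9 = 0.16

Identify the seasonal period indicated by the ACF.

4

The largest autocorrelation is r_4 = 0.49; the remaining lags stay at or below 0.32. The elevated value at lag 1 (0.32), dropping to 0.20 at lag 2, reflects decaying short-term dependence rather than seasonality.
The dominant spike at lag 4 indicates a seasonal period of 4.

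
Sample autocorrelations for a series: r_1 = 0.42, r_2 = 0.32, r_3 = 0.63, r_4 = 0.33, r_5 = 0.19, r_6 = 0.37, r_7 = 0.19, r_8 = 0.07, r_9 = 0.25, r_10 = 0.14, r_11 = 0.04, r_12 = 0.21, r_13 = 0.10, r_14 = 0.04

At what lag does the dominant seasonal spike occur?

The largest autocorrelation is r_3 = 0.63; the remaining lags stay at or below 0.42. The elevated value at lag 1 (0.42), dropping to 0.32 at lag 2, reflects decaying short-term dependence rather than seasonality.
The dominant spike at lag 3 indicates a seasonal period of 3.

3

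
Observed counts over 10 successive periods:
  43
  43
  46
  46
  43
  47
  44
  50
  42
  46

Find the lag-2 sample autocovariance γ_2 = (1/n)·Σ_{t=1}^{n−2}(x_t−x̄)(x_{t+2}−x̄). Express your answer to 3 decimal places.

Mean x̄ = (43 + 43 + 46 + 46 + 43 + 47 + 44 + 50 + 42 + 46)/10 = 45.0000
Σ_{t=1}^{8}(x_t−x̄)(x_{t+2}−x̄) = 16.0000
γ_2 = 16.0000 / 10 = 1.600

1.600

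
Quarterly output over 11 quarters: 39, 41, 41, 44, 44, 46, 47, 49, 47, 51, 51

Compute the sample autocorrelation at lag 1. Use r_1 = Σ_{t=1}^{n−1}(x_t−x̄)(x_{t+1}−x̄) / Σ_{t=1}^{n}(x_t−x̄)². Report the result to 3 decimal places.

0.653

Mean x̄ = (39 + 41 + 41 + 44 + 44 + 46 + 47 + 49 + 47 + 51 + 51)/11 = 45.4545
Numerator Σ_{t=1}^{10}(x_t−x̄)(x_{t+1}−x̄) = 107.5207
Denominator Σ(x_t−x̄)² = 164.7273
r_1 = 107.5207 / 164.7273 = 0.653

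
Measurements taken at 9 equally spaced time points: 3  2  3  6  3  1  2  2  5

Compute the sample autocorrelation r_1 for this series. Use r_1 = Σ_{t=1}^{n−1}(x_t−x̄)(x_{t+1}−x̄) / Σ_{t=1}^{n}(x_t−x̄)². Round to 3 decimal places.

Mean x̄ = (3 + 2 + 3 + 6 + 3 + 1 + 2 + 2 + 5)/9 = 3.0000
Numerator Σ_{t=1}^{8}(x_t−x̄)(x_{t+1}−x̄) = 1.0000
Denominator Σ(x_t−x̄)² = 20.0000
r_1 = 1.0000 / 20.0000 = 0.050

0.050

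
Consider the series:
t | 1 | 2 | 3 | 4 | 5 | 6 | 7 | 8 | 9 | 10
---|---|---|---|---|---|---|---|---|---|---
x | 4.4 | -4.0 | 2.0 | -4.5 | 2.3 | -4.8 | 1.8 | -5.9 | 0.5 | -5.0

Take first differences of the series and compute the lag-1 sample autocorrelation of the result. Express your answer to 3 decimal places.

First differences Δx: -8.4, 6.0, -6.5, 6.8, -7.1, 6.6, -7.7, 6.4, -5.5
Mean of differences = -1.0444
Numerator Σ(Δx_t−Δx̄)(Δx_{t+1}−Δx̄) = -360.4309
Denominator Σ(Δx_t−Δx̄)² = 409.7022
r_1(Δx) = -360.4309 / 409.7022 = -0.880

-0.880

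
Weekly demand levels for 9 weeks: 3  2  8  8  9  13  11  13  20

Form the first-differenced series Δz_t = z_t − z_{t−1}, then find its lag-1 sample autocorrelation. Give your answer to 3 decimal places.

First differences Δz: -1, 6, 0, 1, 4, -2, 2, 7
Mean of differences = 2.1250
Numerator Σ(Δz_t−Δz̄)(Δz_{t+1}−Δz̄) = -27.8906
Denominator Σ(Δz_t−Δz̄)² = 74.8750
r_1(Δz) = -27.8906 / 74.8750 = -0.372

-0.372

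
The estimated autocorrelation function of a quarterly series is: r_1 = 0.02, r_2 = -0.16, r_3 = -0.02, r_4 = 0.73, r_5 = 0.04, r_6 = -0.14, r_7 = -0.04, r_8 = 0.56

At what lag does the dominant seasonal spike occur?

4

The largest autocorrelation is r_4 = 0.73, with a weaker echo at lag 8 (0.56); the remaining lags stay at or below 0.04.
The dominant spike at lag 4 indicates a seasonal period of 4.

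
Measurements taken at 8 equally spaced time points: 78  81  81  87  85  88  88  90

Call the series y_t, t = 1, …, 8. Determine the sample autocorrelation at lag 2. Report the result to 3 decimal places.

Mean ȳ = (78 + 81 + 81 + 87 + 85 + 88 + 88 + 90)/8 = 84.7500
Σ(y_t−ȳ)(y_{t+2}−ȳ) = (25.3125) + (-8.4375) + (-0.9375) + (7.3125) + (0.8125) + (17.0625) = 41.1250
Denominator Σ(y_t−ȳ)² = 127.5000
r_2 = 41.1250 / 127.5000 = 0.323

0.323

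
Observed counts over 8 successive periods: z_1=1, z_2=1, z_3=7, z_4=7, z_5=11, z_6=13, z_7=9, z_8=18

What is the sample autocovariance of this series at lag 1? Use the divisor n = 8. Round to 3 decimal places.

10.482

Mean z̄ = (1 + 1 + 7 + 7 + 11 + 13 + 9 + 18)/8 = 8.3750
Σ_{t=1}^{7}(z_t−z̄)(z_{t+1}−z̄) = 83.8594
γ_1 = 83.8594 / 8 = 10.482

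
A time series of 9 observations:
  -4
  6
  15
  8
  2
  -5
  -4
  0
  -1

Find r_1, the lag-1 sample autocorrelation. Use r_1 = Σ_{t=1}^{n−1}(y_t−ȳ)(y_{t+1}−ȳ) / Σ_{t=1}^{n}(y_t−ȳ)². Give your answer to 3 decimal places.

Mean ȳ = (-4 + 6 + 15 + 8 + 2 − 5 − 4 + 0 − 1)/9 = 1.8889
Numerator Σ_{t=1}^{8}(y_t−ȳ)(y_{t+1}−ȳ) = 166.8765
Denominator Σ(y_t−ȳ)² = 354.8889
r_1 = 166.8765 / 354.8889 = 0.470

0.470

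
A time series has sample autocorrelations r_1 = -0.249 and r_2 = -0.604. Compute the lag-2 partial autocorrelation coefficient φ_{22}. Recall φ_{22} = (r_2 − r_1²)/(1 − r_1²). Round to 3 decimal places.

-0.710

φ_{22} = (r_2 − r_1²) / (1 − r_1²)
r_1² = (-0.249)² = 0.062001
Numerator = -0.604 − 0.0620 = -0.6660; denominator = 1 − 0.0620 = 0.9380
φ_{22} = -0.6660 / 0.9380 = -0.710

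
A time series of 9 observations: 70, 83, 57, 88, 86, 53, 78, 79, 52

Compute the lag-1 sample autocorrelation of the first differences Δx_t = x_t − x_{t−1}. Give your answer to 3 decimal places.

First differences Δx: 13, -26, 31, -2, -33, 25, 1, -27
Mean of differences = -2.2500
Numerator Σ(Δx_t−Δx̄)(Δx_{t+1}−Δx̄) = -1981.0625
Denominator Σ(Δx_t−Δx̄)² = 4213.5000
r_1(Δx) = -1981.0625 / 4213.5000 = -0.470

-0.470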